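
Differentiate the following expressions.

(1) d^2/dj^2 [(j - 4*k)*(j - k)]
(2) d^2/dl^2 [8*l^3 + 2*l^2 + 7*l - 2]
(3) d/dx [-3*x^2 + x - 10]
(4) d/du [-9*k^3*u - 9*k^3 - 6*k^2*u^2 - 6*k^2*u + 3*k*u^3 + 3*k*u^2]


(1) = 2
(2) = 48*l + 4
(3) = 1 - 6*x
(4) = 3*k*(-3*k^2 - 4*k*u - 2*k + 3*u^2 + 2*u)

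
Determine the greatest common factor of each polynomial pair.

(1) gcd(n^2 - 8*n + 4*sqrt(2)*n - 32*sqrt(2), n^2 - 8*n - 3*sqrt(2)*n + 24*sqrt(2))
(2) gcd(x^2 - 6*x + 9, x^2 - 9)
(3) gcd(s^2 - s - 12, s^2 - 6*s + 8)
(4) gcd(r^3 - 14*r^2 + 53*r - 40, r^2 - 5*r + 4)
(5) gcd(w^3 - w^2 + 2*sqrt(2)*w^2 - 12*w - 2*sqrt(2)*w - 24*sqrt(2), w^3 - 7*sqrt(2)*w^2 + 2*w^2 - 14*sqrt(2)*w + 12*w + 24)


(1) = n - 8
(2) = gcd((x - 3)^2, (x - 3)*(x + 3)) = x - 3
(3) = gcd((s - 4)*(s + 3), (s - 4)*(s - 2)) = s - 4
(4) = gcd((r - 8)*(r - 5)*(r - 1), (r - 4)*(r - 1)) = r - 1
(5) = 1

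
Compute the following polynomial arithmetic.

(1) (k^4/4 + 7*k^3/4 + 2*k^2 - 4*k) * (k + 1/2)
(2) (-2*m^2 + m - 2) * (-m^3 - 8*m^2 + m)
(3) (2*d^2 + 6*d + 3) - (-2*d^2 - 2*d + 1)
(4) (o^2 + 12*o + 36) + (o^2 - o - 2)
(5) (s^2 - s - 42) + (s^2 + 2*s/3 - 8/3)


(1) = k^5/4 + 15*k^4/8 + 23*k^3/8 - 3*k^2 - 2*k
(2) = 2*m^5 + 15*m^4 - 8*m^3 + 17*m^2 - 2*m
(3) = 4*d^2 + 8*d + 2
(4) = 2*o^2 + 11*o + 34
(5) = 2*s^2 - s/3 - 134/3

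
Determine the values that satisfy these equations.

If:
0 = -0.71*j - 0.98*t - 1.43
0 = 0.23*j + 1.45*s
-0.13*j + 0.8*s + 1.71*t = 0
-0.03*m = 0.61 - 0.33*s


Then:
j = -1.67
m = -17.42
s = 0.26
t = -0.25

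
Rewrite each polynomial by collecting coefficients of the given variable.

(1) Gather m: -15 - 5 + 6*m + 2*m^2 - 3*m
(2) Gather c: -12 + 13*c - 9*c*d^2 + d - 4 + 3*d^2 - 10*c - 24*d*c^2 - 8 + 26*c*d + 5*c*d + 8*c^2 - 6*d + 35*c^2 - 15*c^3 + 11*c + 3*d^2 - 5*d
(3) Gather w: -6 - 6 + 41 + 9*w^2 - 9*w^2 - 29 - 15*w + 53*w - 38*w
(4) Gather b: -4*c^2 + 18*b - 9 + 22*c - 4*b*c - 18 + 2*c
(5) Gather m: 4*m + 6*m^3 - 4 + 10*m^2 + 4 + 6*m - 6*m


(1) = 2*m^2 + 3*m - 20
(2) = -15*c^3 + c^2*(43 - 24*d) + c*(-9*d^2 + 31*d + 14) + 6*d^2 - 10*d - 24
(3) = 0
(4) = b*(18 - 4*c) - 4*c^2 + 24*c - 27
(5) = 6*m^3 + 10*m^2 + 4*m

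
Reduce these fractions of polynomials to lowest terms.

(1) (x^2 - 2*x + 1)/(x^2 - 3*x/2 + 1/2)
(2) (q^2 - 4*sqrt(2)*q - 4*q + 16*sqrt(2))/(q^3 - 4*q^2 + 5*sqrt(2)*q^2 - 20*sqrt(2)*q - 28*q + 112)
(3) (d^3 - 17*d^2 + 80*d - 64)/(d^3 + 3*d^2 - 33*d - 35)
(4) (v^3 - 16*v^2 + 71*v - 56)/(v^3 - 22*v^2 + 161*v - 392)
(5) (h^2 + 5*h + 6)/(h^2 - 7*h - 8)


(1) = (2*x - 2)/(2*x - 1)
(2) = (q - 4*sqrt(2))/(q^2 + 5*sqrt(2)*q - 28)
(3) = (d^3 - 17*d^2 + 80*d - 64)/(d^3 + 3*d^2 - 33*d - 35)
(4) = (v - 1)/(v - 7)
(5) = (h^2 + 5*h + 6)/(h^2 - 7*h - 8)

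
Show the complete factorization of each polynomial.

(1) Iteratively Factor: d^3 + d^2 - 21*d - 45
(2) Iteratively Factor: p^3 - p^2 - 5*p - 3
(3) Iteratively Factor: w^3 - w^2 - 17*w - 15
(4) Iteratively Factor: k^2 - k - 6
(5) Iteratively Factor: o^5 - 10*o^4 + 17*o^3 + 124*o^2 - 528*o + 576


(1) = (d - 5)*(d^2 + 6*d + 9) = (d - 5)*(d + 3)*(d + 3)
(2) = (p + 1)*(p^2 - 2*p - 3) = (p + 1)^2*(p - 3)
(3) = (w + 3)*(w^2 - 4*w - 5) = (w + 1)*(w + 3)*(w - 5)
(4) = (k + 2)*(k - 3)
(5) = (o - 3)*(o^4 - 7*o^3 - 4*o^2 + 112*o - 192) = (o - 3)*(o + 4)*(o^3 - 11*o^2 + 40*o - 48) = (o - 4)*(o - 3)*(o + 4)*(o^2 - 7*o + 12) = (o - 4)*(o - 3)^2*(o + 4)*(o - 4)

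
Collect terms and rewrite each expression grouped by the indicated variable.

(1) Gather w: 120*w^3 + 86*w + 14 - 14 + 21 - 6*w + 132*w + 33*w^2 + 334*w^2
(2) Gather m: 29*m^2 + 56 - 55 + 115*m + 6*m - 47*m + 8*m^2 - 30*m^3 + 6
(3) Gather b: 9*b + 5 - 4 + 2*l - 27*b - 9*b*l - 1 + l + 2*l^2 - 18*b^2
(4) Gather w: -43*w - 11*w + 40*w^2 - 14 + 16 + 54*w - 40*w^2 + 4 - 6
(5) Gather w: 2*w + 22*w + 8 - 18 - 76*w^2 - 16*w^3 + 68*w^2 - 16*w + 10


(1) = 120*w^3 + 367*w^2 + 212*w + 21
(2) = -30*m^3 + 37*m^2 + 74*m + 7
(3) = -18*b^2 + b*(-9*l - 18) + 2*l^2 + 3*l
(4) = 0
(5) = -16*w^3 - 8*w^2 + 8*w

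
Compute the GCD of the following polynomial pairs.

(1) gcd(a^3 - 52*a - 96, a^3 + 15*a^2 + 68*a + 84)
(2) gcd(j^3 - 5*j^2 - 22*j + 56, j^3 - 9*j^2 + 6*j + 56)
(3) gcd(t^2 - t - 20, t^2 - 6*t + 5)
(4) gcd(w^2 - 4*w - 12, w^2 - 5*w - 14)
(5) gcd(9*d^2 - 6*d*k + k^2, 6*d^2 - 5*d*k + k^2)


(1) = gcd((a - 8)*(a + 2)*(a + 6), (a + 2)*(a + 6)*(a + 7)) = a^2 + 8*a + 12
(2) = j - 7
(3) = t - 5
(4) = w + 2
(5) = 3*d - k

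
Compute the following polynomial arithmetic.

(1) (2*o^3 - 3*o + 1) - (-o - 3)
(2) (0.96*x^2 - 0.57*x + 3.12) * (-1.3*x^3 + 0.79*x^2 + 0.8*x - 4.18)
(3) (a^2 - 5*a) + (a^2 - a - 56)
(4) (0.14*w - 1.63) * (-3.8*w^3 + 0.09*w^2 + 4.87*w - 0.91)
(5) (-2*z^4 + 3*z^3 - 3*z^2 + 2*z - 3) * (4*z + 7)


(1) = 2*o^3 - 2*o + 4
(2) = -1.248*x^5 + 1.4994*x^4 - 3.7383*x^3 - 2.004*x^2 + 4.8786*x - 13.0416
(3) = 2*a^2 - 6*a - 56
(4) = -0.532*w^4 + 6.2066*w^3 + 0.5351*w^2 - 8.0655*w + 1.4833
(5) = -8*z^5 - 2*z^4 + 9*z^3 - 13*z^2 + 2*z - 21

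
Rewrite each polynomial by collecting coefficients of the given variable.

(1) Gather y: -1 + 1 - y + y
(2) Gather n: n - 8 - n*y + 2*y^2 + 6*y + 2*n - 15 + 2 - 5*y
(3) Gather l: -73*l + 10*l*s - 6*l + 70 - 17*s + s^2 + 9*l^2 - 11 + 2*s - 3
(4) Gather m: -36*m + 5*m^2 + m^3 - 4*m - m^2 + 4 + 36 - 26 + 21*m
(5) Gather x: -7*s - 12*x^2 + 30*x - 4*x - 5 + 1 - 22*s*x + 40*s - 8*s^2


(1) = 0
(2) = n*(3 - y) + 2*y^2 + y - 21
(3) = 9*l^2 + l*(10*s - 79) + s^2 - 15*s + 56
(4) = m^3 + 4*m^2 - 19*m + 14
(5) = -8*s^2 + 33*s - 12*x^2 + x*(26 - 22*s) - 4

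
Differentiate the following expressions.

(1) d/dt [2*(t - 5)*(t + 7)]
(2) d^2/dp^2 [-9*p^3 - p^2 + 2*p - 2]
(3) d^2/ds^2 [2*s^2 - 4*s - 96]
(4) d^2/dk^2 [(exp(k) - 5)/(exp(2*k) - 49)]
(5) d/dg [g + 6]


(1) = 4*t + 4
(2) = -54*p - 2
(3) = 4
(4) = (exp(4*k) - 20*exp(3*k) + 294*exp(2*k) - 980*exp(k) + 2401)*exp(k)/(exp(6*k) - 147*exp(4*k) + 7203*exp(2*k) - 117649)
(5) = 1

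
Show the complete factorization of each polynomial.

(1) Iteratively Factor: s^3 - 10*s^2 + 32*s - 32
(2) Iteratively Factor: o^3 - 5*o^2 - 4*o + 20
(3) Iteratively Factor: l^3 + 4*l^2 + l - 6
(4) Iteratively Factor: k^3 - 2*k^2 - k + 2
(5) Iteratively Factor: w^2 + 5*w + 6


(1) = (s - 2)*(s^2 - 8*s + 16) = (s - 4)*(s - 2)*(s - 4)
(2) = (o - 5)*(o^2 - 4) = (o - 5)*(o + 2)*(o - 2)
(3) = (l + 2)*(l^2 + 2*l - 3) = (l + 2)*(l + 3)*(l - 1)
(4) = (k - 1)*(k^2 - k - 2) = (k - 1)*(k + 1)*(k - 2)
(5) = (w + 2)*(w + 3)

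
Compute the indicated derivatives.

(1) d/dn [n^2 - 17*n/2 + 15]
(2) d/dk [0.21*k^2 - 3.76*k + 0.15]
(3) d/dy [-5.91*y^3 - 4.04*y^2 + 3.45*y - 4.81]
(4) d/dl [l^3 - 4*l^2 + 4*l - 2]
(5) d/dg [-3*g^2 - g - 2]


(1) = 2*n - 17/2
(2) = 0.42*k - 3.76
(3) = -17.73*y^2 - 8.08*y + 3.45
(4) = 3*l^2 - 8*l + 4
(5) = -6*g - 1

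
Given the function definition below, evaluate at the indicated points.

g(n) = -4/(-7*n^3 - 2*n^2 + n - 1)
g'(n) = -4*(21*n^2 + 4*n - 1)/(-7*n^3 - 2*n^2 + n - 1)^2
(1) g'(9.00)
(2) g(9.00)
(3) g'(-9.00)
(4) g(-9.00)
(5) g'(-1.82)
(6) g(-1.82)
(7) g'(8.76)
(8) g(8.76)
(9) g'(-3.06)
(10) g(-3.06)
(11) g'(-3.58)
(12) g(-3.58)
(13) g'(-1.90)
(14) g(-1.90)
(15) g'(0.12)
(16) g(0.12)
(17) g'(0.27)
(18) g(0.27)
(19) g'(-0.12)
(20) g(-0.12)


(1) = -0.00
(2) = 0.00
(3) = -0.00
(4) = -0.00
(5) = -0.23
(6) = -0.12
(7) = -0.00
(8) = 0.00
(9) = -0.02
(10) = -0.02
(11) = -0.01
(12) = -0.01
(13) = -0.19
(14) = -0.11
(15) = 1.03
(16) = 4.34
(17) = -6.27
(18) = 3.95
(19) = 3.65
(20) = 3.52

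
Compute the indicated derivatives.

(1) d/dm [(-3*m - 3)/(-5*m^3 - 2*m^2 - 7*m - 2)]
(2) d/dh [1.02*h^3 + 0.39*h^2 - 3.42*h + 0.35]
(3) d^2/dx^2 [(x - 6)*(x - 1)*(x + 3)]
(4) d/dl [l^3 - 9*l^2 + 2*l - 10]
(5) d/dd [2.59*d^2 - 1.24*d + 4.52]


(1) = 3*(5*m^3 + 2*m^2 + 7*m - (m + 1)*(15*m^2 + 4*m + 7) + 2)/(5*m^3 + 2*m^2 + 7*m + 2)^2
(2) = 3.06*h^2 + 0.78*h - 3.42
(3) = 6*x - 8
(4) = 3*l^2 - 18*l + 2
(5) = 5.18*d - 1.24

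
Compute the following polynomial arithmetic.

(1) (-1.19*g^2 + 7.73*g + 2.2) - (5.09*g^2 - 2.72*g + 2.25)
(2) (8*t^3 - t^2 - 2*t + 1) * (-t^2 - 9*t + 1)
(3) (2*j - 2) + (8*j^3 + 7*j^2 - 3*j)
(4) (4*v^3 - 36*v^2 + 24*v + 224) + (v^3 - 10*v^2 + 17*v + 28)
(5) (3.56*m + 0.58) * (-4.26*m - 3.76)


(1) = -6.28*g^2 + 10.45*g - 0.05
(2) = -8*t^5 - 71*t^4 + 19*t^3 + 16*t^2 - 11*t + 1
(3) = 8*j^3 + 7*j^2 - j - 2
(4) = 5*v^3 - 46*v^2 + 41*v + 252
(5) = -15.1656*m^2 - 15.8564*m - 2.1808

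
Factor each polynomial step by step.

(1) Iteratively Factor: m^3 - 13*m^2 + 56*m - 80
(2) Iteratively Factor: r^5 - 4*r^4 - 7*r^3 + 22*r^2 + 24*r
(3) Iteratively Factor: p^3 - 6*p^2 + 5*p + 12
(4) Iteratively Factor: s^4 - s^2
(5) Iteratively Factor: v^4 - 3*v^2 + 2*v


(1) = (m - 4)*(m^2 - 9*m + 20) = (m - 4)^2*(m - 5)
(2) = (r + 1)*(r^4 - 5*r^3 - 2*r^2 + 24*r) = (r - 3)*(r + 1)*(r^3 - 2*r^2 - 8*r) = (r - 4)*(r - 3)*(r + 1)*(r^2 + 2*r) = r*(r - 4)*(r - 3)*(r + 1)*(r + 2)
(3) = (p - 3)*(p^2 - 3*p - 4) = (p - 4)*(p - 3)*(p + 1)
(4) = (s - 1)*(s^3 + s^2) = s*(s - 1)*(s^2 + s) = s^2*(s - 1)*(s + 1)
(5) = (v - 1)*(v^3 + v^2 - 2*v) = (v - 1)*(v + 2)*(v^2 - v) = v*(v - 1)*(v + 2)*(v - 1)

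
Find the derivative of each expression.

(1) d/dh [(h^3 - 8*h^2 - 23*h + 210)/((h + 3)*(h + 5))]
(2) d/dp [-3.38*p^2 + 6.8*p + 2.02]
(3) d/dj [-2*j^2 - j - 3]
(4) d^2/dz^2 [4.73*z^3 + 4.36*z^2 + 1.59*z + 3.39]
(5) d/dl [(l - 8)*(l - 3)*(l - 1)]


(1) = (h^2 + 6*h - 81)/(h^2 + 6*h + 9)
(2) = 6.8 - 6.76*p
(3) = -4*j - 1
(4) = 28.38*z + 8.72
(5) = 3*l^2 - 24*l + 35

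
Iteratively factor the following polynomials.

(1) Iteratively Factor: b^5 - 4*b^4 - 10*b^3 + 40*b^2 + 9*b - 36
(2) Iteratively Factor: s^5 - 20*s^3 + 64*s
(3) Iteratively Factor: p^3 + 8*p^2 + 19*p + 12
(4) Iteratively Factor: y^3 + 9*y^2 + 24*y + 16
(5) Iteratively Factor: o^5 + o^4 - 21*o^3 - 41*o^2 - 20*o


(1) = (b - 4)*(b^4 - 10*b^2 + 9) = (b - 4)*(b - 3)*(b^3 + 3*b^2 - b - 3) = (b - 4)*(b - 3)*(b + 1)*(b^2 + 2*b - 3) = (b - 4)*(b - 3)*(b + 1)*(b + 3)*(b - 1)
(2) = (s)*(s^4 - 20*s^2 + 64) = s*(s - 2)*(s^3 + 2*s^2 - 16*s - 32) = s*(s - 2)*(s + 4)*(s^2 - 2*s - 8) = s*(s - 2)*(s + 2)*(s + 4)*(s - 4)
(3) = (p + 1)*(p^2 + 7*p + 12) = (p + 1)*(p + 4)*(p + 3)
(4) = (y + 1)*(y^2 + 8*y + 16) = (y + 1)*(y + 4)*(y + 4)
(5) = (o)*(o^4 + o^3 - 21*o^2 - 41*o - 20) = o*(o + 1)*(o^3 - 21*o - 20) = o*(o + 1)^2*(o^2 - o - 20) = o*(o + 1)^2*(o + 4)*(o - 5)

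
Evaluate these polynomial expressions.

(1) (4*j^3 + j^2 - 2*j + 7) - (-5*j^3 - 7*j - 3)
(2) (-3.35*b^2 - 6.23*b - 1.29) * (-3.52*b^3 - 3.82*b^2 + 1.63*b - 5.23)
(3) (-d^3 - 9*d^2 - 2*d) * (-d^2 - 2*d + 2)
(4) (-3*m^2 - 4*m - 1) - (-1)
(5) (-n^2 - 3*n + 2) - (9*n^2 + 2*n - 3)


(1) = 9*j^3 + j^2 + 5*j + 10
(2) = 11.792*b^5 + 34.7266*b^4 + 22.8789*b^3 + 12.2934*b^2 + 30.4802*b + 6.7467
(3) = d^5 + 11*d^4 + 18*d^3 - 14*d^2 - 4*d
(4) = -3*m^2 - 4*m
(5) = -10*n^2 - 5*n + 5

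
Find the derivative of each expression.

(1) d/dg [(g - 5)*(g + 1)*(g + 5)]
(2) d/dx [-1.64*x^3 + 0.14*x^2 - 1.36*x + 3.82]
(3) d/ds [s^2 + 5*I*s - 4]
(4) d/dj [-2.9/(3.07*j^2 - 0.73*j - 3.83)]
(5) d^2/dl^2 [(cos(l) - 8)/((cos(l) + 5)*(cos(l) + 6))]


(1) = 3*g^2 + 2*g - 25
(2) = -4.92*x^2 + 0.28*x - 1.36
(3) = 2*s + 5*I
(4) = (17.806*j - 2.117)/(-3.07*j^2 + 0.73*j + 3.83)^2
(5) = (43*(1 - cos(l)^2)^2 - cos(l)^5 + 446*cos(l)^3 + 376*cos(l)^2 - 4248*cos(l) - 2159)/((cos(l) + 5)^3*(cos(l) + 6)^3)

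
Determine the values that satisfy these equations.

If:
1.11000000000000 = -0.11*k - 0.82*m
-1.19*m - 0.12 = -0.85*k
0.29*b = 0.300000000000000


Then:
b = 1.03
k = -1.48
m = -1.16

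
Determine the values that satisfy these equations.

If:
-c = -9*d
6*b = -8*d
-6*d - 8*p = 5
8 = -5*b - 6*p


Then:
b = -34/67
c = 459/134
d = 51/134
p = -61/67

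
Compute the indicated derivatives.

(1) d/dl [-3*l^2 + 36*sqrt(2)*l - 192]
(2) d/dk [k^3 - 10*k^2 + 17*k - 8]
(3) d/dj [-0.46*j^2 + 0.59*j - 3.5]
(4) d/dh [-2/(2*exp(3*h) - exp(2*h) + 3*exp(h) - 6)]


(1) = -6*l + 36*sqrt(2)
(2) = 3*k^2 - 20*k + 17
(3) = 0.59 - 0.92*j
(4) = (12*exp(2*h) - 4*exp(h) + 6)*exp(h)/(2*exp(3*h) - exp(2*h) + 3*exp(h) - 6)^2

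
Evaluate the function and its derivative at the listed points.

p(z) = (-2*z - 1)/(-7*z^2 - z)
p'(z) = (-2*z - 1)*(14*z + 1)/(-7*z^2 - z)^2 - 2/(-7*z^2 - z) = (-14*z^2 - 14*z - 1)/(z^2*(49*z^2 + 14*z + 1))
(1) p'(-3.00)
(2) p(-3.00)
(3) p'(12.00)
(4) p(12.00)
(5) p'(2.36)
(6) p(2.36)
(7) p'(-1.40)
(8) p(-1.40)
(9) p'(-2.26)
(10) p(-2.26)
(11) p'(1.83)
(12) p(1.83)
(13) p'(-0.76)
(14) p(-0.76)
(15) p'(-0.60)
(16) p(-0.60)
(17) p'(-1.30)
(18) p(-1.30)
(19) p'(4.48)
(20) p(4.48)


(1) = -0.02
(2) = -0.08
(3) = -0.00
(4) = 0.02
(5) = -0.07
(6) = 0.14
(7) = -0.06
(8) = -0.15
(9) = -0.04
(10) = -0.11
(11) = -0.12
(12) = 0.18
(13) = 0.14
(14) = -0.16
(15) = 0.64
(16) = -0.10
(17) = -0.06
(18) = -0.15
(19) = -0.02
(20) = 0.07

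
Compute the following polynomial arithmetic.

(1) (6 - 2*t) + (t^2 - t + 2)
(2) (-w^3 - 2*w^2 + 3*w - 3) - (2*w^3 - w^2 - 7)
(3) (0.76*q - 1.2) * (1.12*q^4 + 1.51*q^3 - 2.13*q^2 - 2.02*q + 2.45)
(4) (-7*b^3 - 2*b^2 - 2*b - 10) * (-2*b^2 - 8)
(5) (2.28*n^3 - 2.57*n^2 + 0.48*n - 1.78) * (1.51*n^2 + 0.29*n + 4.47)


(1) = t^2 - 3*t + 8
(2) = -3*w^3 - w^2 + 3*w + 4
(3) = 0.8512*q^5 - 0.1964*q^4 - 3.4308*q^3 + 1.0208*q^2 + 4.286*q - 2.94
(4) = 14*b^5 + 4*b^4 + 60*b^3 + 36*b^2 + 16*b + 80
(5) = 3.4428*n^5 - 3.2195*n^4 + 10.1711*n^3 - 14.0365*n^2 + 1.6294*n - 7.9566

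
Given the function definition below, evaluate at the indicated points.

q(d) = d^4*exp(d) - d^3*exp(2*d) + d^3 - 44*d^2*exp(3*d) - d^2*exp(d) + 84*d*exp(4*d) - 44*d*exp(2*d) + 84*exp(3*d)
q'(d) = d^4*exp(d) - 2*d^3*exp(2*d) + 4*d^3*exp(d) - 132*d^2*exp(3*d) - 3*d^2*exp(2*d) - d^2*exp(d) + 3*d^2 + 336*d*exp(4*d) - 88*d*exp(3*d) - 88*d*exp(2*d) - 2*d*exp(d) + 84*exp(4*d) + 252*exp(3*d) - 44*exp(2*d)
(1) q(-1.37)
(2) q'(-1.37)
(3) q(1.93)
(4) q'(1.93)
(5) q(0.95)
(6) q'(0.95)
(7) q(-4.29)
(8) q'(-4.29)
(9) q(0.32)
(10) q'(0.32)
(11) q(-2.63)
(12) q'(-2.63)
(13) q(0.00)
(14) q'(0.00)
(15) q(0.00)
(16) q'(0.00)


(1) = 1.45
(2) = 9.52
(3) = 334828.03
(4) = 1505217.00
(5) = 4048.26
(6) = 17999.03
(7) = -74.52
(8) = 55.47
(9) = 277.43
(10) = 1100.05
(11) = -14.63
(12) = 19.71
(13) = 84.00
(14) = 292.00
(15) = 84.00
(16) = 292.00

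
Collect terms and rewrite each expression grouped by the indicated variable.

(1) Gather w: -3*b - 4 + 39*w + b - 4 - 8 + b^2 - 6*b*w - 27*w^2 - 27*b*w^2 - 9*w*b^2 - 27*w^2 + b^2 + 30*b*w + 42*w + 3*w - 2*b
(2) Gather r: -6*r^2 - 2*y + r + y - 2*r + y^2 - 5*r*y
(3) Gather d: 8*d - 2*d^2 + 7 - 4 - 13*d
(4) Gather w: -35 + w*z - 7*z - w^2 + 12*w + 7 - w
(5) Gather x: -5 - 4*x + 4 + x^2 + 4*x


(1) = 2*b^2 - 4*b + w^2*(-27*b - 54) + w*(-9*b^2 + 24*b + 84) - 16
(2) = -6*r^2 + r*(-5*y - 1) + y^2 - y
(3) = -2*d^2 - 5*d + 3
(4) = -w^2 + w*(z + 11) - 7*z - 28
(5) = x^2 - 1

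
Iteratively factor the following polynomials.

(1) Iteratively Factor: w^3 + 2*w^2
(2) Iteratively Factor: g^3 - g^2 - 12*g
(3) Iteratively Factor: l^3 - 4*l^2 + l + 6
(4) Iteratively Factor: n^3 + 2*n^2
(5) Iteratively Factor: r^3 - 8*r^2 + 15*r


(1) = (w)*(w^2 + 2*w) = w*(w + 2)*(w)
(2) = (g)*(g^2 - g - 12) = g*(g + 3)*(g - 4)
(3) = (l + 1)*(l^2 - 5*l + 6) = (l - 2)*(l + 1)*(l - 3)
(4) = (n + 2)*(n^2) = n*(n + 2)*(n)
(5) = (r - 3)*(r^2 - 5*r) = (r - 5)*(r - 3)*(r)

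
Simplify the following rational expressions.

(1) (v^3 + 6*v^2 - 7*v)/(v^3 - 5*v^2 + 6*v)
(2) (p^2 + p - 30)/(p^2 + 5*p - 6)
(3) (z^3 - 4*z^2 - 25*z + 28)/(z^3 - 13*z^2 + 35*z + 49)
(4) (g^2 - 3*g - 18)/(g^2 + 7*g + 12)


(1) = (v^2 + 6*v - 7)/(v^2 - 5*v + 6)
(2) = (p - 5)/(p - 1)
(3) = (z^2 + 3*z - 4)/(z^2 - 6*z - 7)
(4) = (g - 6)/(g + 4)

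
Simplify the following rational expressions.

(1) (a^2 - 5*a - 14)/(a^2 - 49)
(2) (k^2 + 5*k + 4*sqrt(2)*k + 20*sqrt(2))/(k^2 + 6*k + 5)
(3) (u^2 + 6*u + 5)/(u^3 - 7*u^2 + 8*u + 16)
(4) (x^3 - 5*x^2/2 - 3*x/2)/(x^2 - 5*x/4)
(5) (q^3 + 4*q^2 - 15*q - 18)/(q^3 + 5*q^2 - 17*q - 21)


(1) = (a + 2)/(a + 7)
(2) = (k + 4*sqrt(2))/(k + 1)
(3) = (u + 5)/(u^2 - 8*u + 16)
(4) = (4*x^2 - 10*x - 6)/(4*x - 5)
(5) = (q + 6)/(q + 7)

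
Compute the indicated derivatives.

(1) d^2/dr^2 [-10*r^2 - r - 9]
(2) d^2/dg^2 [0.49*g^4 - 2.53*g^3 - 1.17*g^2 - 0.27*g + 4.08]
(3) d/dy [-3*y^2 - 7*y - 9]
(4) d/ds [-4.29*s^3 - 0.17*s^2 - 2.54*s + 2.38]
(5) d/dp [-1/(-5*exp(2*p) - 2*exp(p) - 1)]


(1) = -20
(2) = 5.88*g^2 - 15.18*g - 2.34
(3) = -6*y - 7
(4) = -12.87*s^2 - 0.34*s - 2.54
(5) = (-10*exp(p) - 2)*exp(p)/(5*exp(2*p) + 2*exp(p) + 1)^2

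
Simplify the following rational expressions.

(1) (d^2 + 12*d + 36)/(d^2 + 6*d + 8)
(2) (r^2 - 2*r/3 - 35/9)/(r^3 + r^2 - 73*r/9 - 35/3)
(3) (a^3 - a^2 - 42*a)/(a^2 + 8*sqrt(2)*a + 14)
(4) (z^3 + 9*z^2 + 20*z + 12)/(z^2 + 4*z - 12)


(1) = (d^2 + 12*d + 36)/(d^2 + 6*d + 8)
(2) = (3*r - 7)/(3*r^2 - 2*r - 21)
(3) = (a^3 - a^2 - 42*a)/(a^2 + 8*sqrt(2)*a + 14)
(4) = (z^2 + 3*z + 2)/(z - 2)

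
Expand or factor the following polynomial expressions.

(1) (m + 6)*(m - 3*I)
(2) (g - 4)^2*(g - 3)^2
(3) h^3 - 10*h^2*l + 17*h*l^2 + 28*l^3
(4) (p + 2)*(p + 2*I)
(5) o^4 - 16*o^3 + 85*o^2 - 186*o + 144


(1) = m^2 + 6*m - 3*I*m - 18*I
(2) = g^4 - 14*g^3 + 73*g^2 - 168*g + 144
(3) = (h - 7*l)*(h - 4*l)*(h + l)
(4) = p^2 + 2*p + 2*I*p + 4*I
(5) = (o - 8)*(o - 3)^2*(o - 2)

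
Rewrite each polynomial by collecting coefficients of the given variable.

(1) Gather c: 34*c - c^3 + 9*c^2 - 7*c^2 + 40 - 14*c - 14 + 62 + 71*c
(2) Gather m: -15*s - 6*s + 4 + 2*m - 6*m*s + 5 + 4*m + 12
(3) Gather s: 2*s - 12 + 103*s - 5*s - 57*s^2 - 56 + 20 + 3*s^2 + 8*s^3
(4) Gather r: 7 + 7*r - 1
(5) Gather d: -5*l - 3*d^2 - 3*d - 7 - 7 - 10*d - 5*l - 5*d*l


(1) = -c^3 + 2*c^2 + 91*c + 88
(2) = m*(6 - 6*s) - 21*s + 21
(3) = 8*s^3 - 54*s^2 + 100*s - 48
(4) = 7*r + 6
(5) = -3*d^2 + d*(-5*l - 13) - 10*l - 14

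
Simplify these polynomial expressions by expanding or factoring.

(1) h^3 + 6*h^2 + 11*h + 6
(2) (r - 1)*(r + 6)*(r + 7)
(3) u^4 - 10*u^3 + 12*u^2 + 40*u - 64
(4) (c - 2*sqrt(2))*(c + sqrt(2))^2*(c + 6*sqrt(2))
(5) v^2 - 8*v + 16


(1) = (h + 1)*(h + 2)*(h + 3)
(2) = r^3 + 12*r^2 + 29*r - 42
(3) = (u - 8)*(u - 2)^2*(u + 2)
(4) = c^4 + 6*sqrt(2)*c^3 - 6*c^2 - 40*sqrt(2)*c - 48
(5) = (v - 4)^2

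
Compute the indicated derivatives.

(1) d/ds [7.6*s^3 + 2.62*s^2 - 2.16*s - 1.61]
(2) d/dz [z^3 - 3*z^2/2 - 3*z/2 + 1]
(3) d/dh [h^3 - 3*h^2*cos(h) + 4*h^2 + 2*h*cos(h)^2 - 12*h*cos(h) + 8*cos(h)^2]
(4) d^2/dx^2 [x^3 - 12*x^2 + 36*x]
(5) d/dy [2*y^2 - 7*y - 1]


(1) = 22.8*s^2 + 5.24*s - 2.16
(2) = 3*z^2 - 3*z - 3/2
(3) = 3*h^2*sin(h) + 3*h^2 + 12*h*sin(h) - 2*h*sin(2*h) - 6*h*cos(h) + 8*h - 8*sin(2*h) - 12*cos(h) + cos(2*h) + 1
(4) = 6*x - 24
(5) = 4*y - 7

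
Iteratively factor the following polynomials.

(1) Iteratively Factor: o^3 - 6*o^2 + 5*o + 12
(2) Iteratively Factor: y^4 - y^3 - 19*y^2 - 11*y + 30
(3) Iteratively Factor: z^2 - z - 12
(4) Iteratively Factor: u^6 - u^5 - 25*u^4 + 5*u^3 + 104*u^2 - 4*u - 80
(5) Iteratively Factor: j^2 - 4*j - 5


(1) = (o - 3)*(o^2 - 3*o - 4) = (o - 3)*(o + 1)*(o - 4)
(2) = (y - 5)*(y^3 + 4*y^2 + y - 6) = (y - 5)*(y + 2)*(y^2 + 2*y - 3) = (y - 5)*(y - 1)*(y + 2)*(y + 3)
(3) = (z - 4)*(z + 3)
(4) = (u + 4)*(u^5 - 5*u^4 - 5*u^3 + 25*u^2 + 4*u - 20) = (u - 1)*(u + 4)*(u^4 - 4*u^3 - 9*u^2 + 16*u + 20) = (u - 2)*(u - 1)*(u + 4)*(u^3 - 2*u^2 - 13*u - 10) = (u - 2)*(u - 1)*(u + 2)*(u + 4)*(u^2 - 4*u - 5) = (u - 5)*(u - 2)*(u - 1)*(u + 2)*(u + 4)*(u + 1)
(5) = (j + 1)*(j - 5)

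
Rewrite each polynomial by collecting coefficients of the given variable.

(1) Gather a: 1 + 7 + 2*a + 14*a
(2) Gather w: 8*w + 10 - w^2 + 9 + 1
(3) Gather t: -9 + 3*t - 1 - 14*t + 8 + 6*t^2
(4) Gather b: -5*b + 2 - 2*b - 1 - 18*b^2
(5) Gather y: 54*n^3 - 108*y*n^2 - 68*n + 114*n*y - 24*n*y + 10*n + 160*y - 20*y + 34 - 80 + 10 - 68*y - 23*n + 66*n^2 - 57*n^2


(1) = 16*a + 8
(2) = -w^2 + 8*w + 20
(3) = 6*t^2 - 11*t - 2
(4) = -18*b^2 - 7*b + 1
(5) = 54*n^3 + 9*n^2 - 81*n + y*(-108*n^2 + 90*n + 72) - 36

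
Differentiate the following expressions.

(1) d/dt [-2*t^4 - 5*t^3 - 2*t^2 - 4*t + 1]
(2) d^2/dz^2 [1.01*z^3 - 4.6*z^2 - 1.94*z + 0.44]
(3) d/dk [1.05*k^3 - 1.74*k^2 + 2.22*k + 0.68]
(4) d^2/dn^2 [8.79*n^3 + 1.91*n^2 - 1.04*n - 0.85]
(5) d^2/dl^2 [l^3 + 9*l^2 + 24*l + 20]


(1) = -8*t^3 - 15*t^2 - 4*t - 4
(2) = 6.06*z - 9.2
(3) = 3.15*k^2 - 3.48*k + 2.22
(4) = 52.74*n + 3.82
(5) = 6*l + 18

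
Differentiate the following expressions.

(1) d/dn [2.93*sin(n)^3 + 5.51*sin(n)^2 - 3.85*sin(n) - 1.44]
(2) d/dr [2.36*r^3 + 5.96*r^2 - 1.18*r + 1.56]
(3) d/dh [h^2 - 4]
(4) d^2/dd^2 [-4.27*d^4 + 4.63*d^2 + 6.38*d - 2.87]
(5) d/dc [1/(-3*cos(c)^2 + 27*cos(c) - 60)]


(1) = (8.79*sin(n)^2 + 11.02*sin(n) - 3.85)*cos(n)
(2) = 7.08*r^2 + 11.92*r - 1.18
(3) = 2*h
(4) = 9.26 - 51.24*d^2
(5) = (9 - 2*cos(c))*sin(c)/(3*(cos(c)^2 - 9*cos(c) + 20)^2)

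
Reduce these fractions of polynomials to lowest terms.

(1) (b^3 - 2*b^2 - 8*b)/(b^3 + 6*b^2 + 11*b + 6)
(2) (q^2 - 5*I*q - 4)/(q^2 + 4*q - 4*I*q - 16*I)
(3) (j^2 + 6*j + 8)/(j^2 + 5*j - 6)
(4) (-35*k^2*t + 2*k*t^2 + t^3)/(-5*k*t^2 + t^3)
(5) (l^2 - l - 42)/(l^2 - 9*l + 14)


(1) = (b^2 - 4*b)/(b^2 + 4*b + 3)
(2) = (q - I)/(q + 4)
(3) = (j^2 + 6*j + 8)/(j^2 + 5*j - 6)
(4) = (7*k + t)/t
(5) = (l + 6)/(l - 2)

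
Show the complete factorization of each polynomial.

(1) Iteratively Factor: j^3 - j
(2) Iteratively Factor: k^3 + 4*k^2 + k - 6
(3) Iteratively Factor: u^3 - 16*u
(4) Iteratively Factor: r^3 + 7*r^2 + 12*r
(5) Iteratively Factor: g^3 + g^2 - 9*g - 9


(1) = (j + 1)*(j^2 - j) = (j - 1)*(j + 1)*(j)
(2) = (k + 3)*(k^2 + k - 2) = (k + 2)*(k + 3)*(k - 1)
(3) = (u)*(u^2 - 16) = u*(u + 4)*(u - 4)
(4) = (r)*(r^2 + 7*r + 12) = r*(r + 4)*(r + 3)
(5) = (g + 3)*(g^2 - 2*g - 3) = (g + 1)*(g + 3)*(g - 3)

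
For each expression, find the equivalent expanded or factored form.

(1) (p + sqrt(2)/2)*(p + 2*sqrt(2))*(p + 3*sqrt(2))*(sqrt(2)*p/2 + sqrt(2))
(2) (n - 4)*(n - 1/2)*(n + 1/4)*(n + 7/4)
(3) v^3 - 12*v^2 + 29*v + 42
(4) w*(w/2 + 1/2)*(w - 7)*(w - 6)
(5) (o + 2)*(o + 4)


(1) = sqrt(2)*p^4/2 + sqrt(2)*p^3 + 11*p^3/2 + 11*p^2 + 17*sqrt(2)*p^2/2 + 6*p + 17*sqrt(2)*p + 12
(2) = n^4 - 5*n^3/2 - 105*n^2/16 + 65*n/32 + 7/8
(3) = (v - 7)*(v - 6)*(v + 1)
(4) = w^4/2 - 6*w^3 + 29*w^2/2 + 21*w
(5) = o^2 + 6*o + 8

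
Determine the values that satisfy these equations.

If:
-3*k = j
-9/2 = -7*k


Then:
j = -27/14
k = 9/14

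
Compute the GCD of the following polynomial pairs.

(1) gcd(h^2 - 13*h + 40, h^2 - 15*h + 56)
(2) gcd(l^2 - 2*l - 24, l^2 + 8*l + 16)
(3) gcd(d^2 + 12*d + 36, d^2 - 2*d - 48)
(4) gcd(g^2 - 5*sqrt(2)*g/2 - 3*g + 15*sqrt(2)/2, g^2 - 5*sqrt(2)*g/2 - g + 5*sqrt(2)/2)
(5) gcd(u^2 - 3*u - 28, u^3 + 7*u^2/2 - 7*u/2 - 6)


(1) = gcd((h - 8)*(h - 5), (h - 8)*(h - 7)) = h - 8
(2) = gcd((l - 6)*(l + 4), (l + 4)^2) = l + 4
(3) = gcd((d + 6)^2, (d - 8)*(d + 6)) = d + 6
(4) = gcd((g - 3)*(g - 5*sqrt(2)/2), (g - 1)*(g - 5*sqrt(2)/2)) = g - 5*sqrt(2)/2
(5) = u + 4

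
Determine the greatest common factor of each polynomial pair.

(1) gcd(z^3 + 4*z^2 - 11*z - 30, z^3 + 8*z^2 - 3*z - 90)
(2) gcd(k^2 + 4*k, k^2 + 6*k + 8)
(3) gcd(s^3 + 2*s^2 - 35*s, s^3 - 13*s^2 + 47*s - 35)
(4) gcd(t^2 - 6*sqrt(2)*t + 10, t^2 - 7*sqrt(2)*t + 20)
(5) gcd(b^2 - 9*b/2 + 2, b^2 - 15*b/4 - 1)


(1) = gcd((z - 3)*(z + 2)*(z + 5), (z - 3)*(z + 5)*(z + 6)) = z^2 + 2*z - 15
(2) = k + 4
(3) = gcd(s*(s - 5)*(s + 7), (s - 7)*(s - 5)*(s - 1)) = s - 5
(4) = gcd((t - 5*sqrt(2))*(t - sqrt(2)), (t - 5*sqrt(2))*(t - 2*sqrt(2))) = t - 5*sqrt(2)
(5) = b - 4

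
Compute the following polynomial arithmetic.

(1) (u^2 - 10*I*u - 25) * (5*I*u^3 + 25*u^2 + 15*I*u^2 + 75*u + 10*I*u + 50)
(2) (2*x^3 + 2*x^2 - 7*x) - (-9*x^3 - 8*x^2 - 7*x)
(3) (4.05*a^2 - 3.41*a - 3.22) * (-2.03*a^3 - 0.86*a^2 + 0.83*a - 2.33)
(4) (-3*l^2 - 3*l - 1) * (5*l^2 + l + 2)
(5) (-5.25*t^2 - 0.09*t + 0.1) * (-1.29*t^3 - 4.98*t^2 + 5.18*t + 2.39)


(1) = 5*I*u^5 + 75*u^4 + 15*I*u^4 + 225*u^3 - 365*I*u^3 - 475*u^2 - 1125*I*u^2 - 1875*u - 750*I*u - 1250
(2) = 11*x^3 + 10*x^2
(3) = -8.2215*a^5 + 3.4393*a^4 + 12.8307*a^3 - 9.4976*a^2 + 5.2727*a + 7.5026
(4) = -15*l^4 - 18*l^3 - 14*l^2 - 7*l - 2
(5) = 6.7725*t^5 + 26.2611*t^4 - 26.8758*t^3 - 13.5117*t^2 + 0.3029*t + 0.239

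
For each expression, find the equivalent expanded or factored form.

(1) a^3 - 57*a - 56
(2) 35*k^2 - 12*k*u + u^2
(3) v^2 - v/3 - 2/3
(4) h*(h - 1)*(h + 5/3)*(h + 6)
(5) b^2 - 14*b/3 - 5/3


(1) = (a - 8)*(a + 1)*(a + 7)
(2) = (-7*k + u)*(-5*k + u)
(3) = (v - 1)*(v + 2/3)
(4) = h^4 + 20*h^3/3 + 7*h^2/3 - 10*h
(5) = (b - 5)*(b + 1/3)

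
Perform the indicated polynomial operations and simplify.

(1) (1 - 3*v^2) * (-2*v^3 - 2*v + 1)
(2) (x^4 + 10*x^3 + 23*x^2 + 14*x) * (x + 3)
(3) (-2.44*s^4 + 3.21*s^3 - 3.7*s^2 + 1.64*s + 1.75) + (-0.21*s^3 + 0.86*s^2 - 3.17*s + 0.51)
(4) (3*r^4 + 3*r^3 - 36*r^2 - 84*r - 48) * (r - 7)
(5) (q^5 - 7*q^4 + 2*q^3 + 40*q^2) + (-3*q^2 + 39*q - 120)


(1) = 6*v^5 + 4*v^3 - 3*v^2 - 2*v + 1
(2) = x^5 + 13*x^4 + 53*x^3 + 83*x^2 + 42*x
(3) = -2.44*s^4 + 3.0*s^3 - 2.84*s^2 - 1.53*s + 2.26
(4) = 3*r^5 - 18*r^4 - 57*r^3 + 168*r^2 + 540*r + 336
(5) = q^5 - 7*q^4 + 2*q^3 + 37*q^2 + 39*q - 120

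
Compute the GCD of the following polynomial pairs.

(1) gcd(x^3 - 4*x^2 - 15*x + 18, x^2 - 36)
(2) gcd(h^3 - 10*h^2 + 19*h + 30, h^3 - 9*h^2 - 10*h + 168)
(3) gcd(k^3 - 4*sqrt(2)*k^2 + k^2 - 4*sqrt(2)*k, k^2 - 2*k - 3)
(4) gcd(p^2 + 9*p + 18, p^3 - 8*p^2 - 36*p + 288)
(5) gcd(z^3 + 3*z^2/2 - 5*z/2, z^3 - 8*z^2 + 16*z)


(1) = gcd((x - 6)*(x - 1)*(x + 3), (x - 6)*(x + 6)) = x - 6
(2) = h - 6
(3) = k + 1
(4) = gcd((p + 3)*(p + 6), (p - 8)*(p - 6)*(p + 6)) = p + 6
(5) = z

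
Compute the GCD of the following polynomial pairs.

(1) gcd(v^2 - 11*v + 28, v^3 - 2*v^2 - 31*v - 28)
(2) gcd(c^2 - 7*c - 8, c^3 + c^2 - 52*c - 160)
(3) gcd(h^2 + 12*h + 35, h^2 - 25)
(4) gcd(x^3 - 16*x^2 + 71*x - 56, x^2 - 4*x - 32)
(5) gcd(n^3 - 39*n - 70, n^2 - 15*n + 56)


(1) = gcd((v - 7)*(v - 4), (v - 7)*(v + 1)*(v + 4)) = v - 7
(2) = c - 8
(3) = gcd((h + 5)*(h + 7), (h - 5)*(h + 5)) = h + 5
(4) = gcd((x - 8)*(x - 7)*(x - 1), (x - 8)*(x + 4)) = x - 8
(5) = n - 7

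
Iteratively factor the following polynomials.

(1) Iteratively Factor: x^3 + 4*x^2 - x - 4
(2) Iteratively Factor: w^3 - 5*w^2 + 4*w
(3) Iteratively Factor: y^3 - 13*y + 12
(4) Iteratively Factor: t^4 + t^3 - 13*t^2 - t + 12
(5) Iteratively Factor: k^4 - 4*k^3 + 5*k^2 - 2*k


(1) = (x + 1)*(x^2 + 3*x - 4) = (x + 1)*(x + 4)*(x - 1)
(2) = (w - 1)*(w^2 - 4*w) = (w - 4)*(w - 1)*(w)
(3) = (y - 1)*(y^2 + y - 12) = (y - 3)*(y - 1)*(y + 4)
(4) = (t - 3)*(t^3 + 4*t^2 - t - 4) = (t - 3)*(t + 4)*(t^2 - 1) = (t - 3)*(t + 1)*(t + 4)*(t - 1)
(5) = (k - 1)*(k^3 - 3*k^2 + 2*k) = (k - 2)*(k - 1)*(k^2 - k) = k*(k - 2)*(k - 1)*(k - 1)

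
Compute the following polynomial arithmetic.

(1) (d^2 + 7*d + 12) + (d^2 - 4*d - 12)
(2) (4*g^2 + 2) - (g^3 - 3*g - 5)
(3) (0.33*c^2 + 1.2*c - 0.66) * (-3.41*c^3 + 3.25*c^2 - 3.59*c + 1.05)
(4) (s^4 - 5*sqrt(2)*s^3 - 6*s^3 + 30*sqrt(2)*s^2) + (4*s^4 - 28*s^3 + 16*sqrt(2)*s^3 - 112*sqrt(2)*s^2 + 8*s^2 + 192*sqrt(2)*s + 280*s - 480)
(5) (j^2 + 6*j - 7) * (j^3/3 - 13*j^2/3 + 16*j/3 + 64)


(1) = 2*d^2 + 3*d
(2) = -g^3 + 4*g^2 + 3*g + 7
(3) = -1.1253*c^5 - 3.0195*c^4 + 4.9659*c^3 - 6.1065*c^2 + 3.6294*c - 0.693
(4) = 5*s^4 - 34*s^3 + 11*sqrt(2)*s^3 - 82*sqrt(2)*s^2 + 8*s^2 + 192*sqrt(2)*s + 280*s - 480
(5) = j^5/3 - 7*j^4/3 - 23*j^3 + 379*j^2/3 + 1040*j/3 - 448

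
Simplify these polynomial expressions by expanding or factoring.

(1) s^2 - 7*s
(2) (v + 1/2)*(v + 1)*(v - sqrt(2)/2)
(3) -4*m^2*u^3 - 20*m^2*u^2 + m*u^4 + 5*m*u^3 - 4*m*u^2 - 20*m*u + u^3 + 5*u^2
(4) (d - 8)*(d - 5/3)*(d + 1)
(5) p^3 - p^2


(1) = s*(s - 7)
(2) = v^3 - sqrt(2)*v^2/2 + 3*v^2/2 - 3*sqrt(2)*v/4 + v/2 - sqrt(2)/4
(3) = u*(-4*m + u)*(u + 5)*(m*u + 1)
(4) = d^3 - 26*d^2/3 + 11*d/3 + 40/3
(5) = p^2*(p - 1)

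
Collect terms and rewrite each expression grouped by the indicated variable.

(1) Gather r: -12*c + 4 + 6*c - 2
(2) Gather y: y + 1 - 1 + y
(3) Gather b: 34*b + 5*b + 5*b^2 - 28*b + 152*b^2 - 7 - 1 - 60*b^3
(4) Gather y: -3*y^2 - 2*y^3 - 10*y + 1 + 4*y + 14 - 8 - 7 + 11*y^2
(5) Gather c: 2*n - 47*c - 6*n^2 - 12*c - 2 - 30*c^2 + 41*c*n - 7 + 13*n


(1) = 2 - 6*c
(2) = 2*y
(3) = -60*b^3 + 157*b^2 + 11*b - 8
(4) = -2*y^3 + 8*y^2 - 6*y
(5) = -30*c^2 + c*(41*n - 59) - 6*n^2 + 15*n - 9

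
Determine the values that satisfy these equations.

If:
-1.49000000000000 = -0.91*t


Then:
t = 1.64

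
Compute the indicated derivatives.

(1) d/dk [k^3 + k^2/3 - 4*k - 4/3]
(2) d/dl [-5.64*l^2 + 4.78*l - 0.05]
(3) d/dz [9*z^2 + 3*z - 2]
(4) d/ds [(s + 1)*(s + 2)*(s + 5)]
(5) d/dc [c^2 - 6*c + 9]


(1) = 3*k^2 + 2*k/3 - 4
(2) = 4.78 - 11.28*l
(3) = 18*z + 3
(4) = 3*s^2 + 16*s + 17
(5) = 2*c - 6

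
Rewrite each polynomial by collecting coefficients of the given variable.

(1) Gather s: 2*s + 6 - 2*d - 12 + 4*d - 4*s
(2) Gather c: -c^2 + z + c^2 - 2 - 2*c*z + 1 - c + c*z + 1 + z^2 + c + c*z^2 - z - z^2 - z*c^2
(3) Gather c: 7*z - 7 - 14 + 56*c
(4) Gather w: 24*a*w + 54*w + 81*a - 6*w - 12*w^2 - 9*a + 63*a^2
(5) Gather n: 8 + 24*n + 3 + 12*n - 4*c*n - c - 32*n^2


(1) = 2*d - 2*s - 6
(2) = -c^2*z + c*(z^2 - z)
(3) = 56*c + 7*z - 21
(4) = 63*a^2 + 72*a - 12*w^2 + w*(24*a + 48)
(5) = -c - 32*n^2 + n*(36 - 4*c) + 11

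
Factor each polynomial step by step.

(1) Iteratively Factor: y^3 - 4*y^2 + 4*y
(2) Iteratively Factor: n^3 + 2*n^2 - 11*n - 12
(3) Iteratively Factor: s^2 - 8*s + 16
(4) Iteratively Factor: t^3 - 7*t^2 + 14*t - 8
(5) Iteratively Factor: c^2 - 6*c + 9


(1) = (y)*(y^2 - 4*y + 4) = y*(y - 2)*(y - 2)
(2) = (n - 3)*(n^2 + 5*n + 4) = (n - 3)*(n + 4)*(n + 1)
(3) = (s - 4)*(s - 4)
(4) = (t - 4)*(t^2 - 3*t + 2) = (t - 4)*(t - 1)*(t - 2)
(5) = (c - 3)*(c - 3)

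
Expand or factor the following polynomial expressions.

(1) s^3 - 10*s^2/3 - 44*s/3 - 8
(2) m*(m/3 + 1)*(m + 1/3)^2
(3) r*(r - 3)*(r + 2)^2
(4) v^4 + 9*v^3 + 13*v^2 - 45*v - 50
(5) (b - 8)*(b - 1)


(1) = (s - 6)*(s + 2/3)*(s + 2)
(2) = m^4/3 + 11*m^3/9 + 19*m^2/27 + m/9
(3) = r^4 + r^3 - 8*r^2 - 12*r
(4) = (v - 2)*(v + 1)*(v + 5)^2
(5) = b^2 - 9*b + 8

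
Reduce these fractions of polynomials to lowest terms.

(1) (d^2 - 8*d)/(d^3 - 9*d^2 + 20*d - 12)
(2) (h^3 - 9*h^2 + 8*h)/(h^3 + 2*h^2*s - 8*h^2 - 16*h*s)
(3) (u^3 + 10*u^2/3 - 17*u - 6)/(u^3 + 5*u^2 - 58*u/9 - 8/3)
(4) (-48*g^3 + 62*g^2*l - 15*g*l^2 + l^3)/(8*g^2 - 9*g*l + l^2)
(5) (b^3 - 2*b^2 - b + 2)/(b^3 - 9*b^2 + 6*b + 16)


(1) = (d^2 - 8*d)/(d^3 - 9*d^2 + 20*d - 12)
(2) = (h - 1)/(h + 2*s)
(3) = (3*u - 9)/(3*u - 4)
(4) = -6*g + l
(5) = (b - 1)/(b - 8)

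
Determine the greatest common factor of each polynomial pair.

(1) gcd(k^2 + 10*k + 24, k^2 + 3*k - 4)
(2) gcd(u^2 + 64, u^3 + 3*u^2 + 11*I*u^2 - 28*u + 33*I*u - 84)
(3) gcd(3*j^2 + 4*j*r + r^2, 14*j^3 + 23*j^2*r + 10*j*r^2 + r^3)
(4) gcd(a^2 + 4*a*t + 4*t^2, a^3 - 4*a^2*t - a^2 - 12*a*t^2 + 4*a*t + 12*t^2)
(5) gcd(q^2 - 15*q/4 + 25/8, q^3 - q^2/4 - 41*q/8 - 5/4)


(1) = k + 4
(2) = 1
(3) = j + r
(4) = gcd((a + 2*t)^2, (a - 1)*(a - 6*t)*(a + 2*t)) = a + 2*t
(5) = q - 5/2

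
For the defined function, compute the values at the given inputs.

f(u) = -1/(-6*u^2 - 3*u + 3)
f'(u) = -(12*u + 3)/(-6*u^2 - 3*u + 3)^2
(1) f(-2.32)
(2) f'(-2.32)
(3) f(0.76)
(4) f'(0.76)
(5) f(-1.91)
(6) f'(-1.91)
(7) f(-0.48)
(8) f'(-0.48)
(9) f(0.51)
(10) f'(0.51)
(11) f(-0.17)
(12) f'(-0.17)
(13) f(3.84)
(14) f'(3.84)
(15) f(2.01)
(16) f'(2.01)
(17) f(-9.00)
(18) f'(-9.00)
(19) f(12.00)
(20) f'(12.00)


(1) = 0.04
(2) = 0.05
(3) = 0.36
(4) = -1.61
(5) = 0.08
(6) = 0.12
(7) = -0.33
(8) = 0.30
(9) = 11.04
(10) = -1111.06
(11) = -0.30
(12) = -0.09
(13) = 0.01
(14) = -0.01
(15) = 0.04
(16) = -0.04
(17) = 0.00
(18) = 0.00
(19) = 0.00
(20) = -0.00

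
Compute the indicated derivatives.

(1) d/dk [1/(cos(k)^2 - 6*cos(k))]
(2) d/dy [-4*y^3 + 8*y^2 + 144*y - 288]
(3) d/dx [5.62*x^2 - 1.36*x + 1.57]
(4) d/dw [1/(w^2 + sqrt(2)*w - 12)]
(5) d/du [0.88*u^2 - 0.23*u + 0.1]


(1) = 2*(cos(k) - 3)*sin(k)/((cos(k) - 6)^2*cos(k)^2)
(2) = -12*y^2 + 16*y + 144
(3) = 11.24*x - 1.36
(4) = (-2*w - sqrt(2))/(w^2 + sqrt(2)*w - 12)^2
(5) = 1.76*u - 0.23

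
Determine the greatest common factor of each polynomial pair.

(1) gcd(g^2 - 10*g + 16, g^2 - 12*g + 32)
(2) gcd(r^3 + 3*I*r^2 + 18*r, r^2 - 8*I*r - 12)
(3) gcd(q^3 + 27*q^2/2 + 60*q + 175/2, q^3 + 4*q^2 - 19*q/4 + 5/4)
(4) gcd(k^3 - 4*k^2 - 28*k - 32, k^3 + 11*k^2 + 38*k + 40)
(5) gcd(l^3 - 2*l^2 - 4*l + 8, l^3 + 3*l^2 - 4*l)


(1) = g - 8
(2) = 1
(3) = gcd((q + 7/2)*(q + 5)^2, (q - 1/2)^2*(q + 5)) = q + 5
(4) = gcd((k - 8)*(k + 2)^2, (k + 2)*(k + 4)*(k + 5)) = k + 2
(5) = gcd((l - 2)^2*(l + 2), l*(l - 1)*(l + 4)) = 1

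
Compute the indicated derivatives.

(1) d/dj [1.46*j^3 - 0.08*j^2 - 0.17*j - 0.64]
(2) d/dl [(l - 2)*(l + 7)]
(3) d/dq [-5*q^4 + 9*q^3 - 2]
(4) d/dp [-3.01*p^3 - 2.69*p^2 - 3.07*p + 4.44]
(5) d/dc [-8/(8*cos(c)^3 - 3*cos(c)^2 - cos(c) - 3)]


(1) = 4.38*j^2 - 0.16*j - 0.17
(2) = 2*l + 5
(3) = q^2*(27 - 20*q)
(4) = -9.03*p^2 - 5.38*p - 3.07
(5) = 8*(-24*cos(c)^2 + 6*cos(c) + 1)*sin(c)/(-8*cos(c)^3 + 3*cos(c)^2 + cos(c) + 3)^2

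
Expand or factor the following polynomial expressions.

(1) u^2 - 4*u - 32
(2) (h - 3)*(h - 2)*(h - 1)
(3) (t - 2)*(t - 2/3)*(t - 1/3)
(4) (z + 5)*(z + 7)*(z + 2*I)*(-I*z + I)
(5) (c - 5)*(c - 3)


(1) = (u - 8)*(u + 4)
(2) = h^3 - 6*h^2 + 11*h - 6
(3) = t^3 - 3*t^2 + 20*t/9 - 4/9
(4) = -I*z^4 + 2*z^3 - 11*I*z^3 + 22*z^2 - 23*I*z^2 + 46*z + 35*I*z - 70
(5) = c^2 - 8*c + 15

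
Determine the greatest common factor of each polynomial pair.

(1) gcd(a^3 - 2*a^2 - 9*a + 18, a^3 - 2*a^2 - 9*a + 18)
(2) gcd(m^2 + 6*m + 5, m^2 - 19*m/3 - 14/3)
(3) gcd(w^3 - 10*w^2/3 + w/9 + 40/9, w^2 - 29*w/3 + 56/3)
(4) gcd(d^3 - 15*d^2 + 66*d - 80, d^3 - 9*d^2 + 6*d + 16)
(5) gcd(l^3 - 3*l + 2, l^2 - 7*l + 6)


(1) = gcd((a - 3)*(a - 2)*(a + 3), (a - 3)*(a - 2)*(a + 3)) = a^3 - 2*a^2 - 9*a + 18
(2) = 1
(3) = gcd((w - 8/3)*(w - 5/3)*(w + 1), (w - 7)*(w - 8/3)) = w - 8/3
(4) = d^2 - 10*d + 16
(5) = l - 1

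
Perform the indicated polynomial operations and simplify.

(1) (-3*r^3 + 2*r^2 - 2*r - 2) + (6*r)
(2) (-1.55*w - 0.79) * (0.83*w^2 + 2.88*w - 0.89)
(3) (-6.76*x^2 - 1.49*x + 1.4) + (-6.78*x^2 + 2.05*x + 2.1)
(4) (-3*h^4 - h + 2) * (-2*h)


(1) = -3*r^3 + 2*r^2 + 4*r - 2
(2) = -1.2865*w^3 - 5.1197*w^2 - 0.8957*w + 0.7031
(3) = -13.54*x^2 + 0.56*x + 3.5
(4) = 6*h^5 + 2*h^2 - 4*h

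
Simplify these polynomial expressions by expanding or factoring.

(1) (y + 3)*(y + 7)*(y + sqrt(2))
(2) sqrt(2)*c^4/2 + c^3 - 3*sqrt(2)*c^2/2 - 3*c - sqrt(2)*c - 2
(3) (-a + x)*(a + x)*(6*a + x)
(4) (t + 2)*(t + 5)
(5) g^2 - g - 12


(1) = y^3 + sqrt(2)*y^2 + 10*y^2 + 10*sqrt(2)*y + 21*y + 21*sqrt(2)
(2) = (c - 2)*(c + 1)^2*(sqrt(2)*c/2 + 1)
(3) = -6*a^3 - a^2*x + 6*a*x^2 + x^3
(4) = t^2 + 7*t + 10
(5) = (g - 4)*(g + 3)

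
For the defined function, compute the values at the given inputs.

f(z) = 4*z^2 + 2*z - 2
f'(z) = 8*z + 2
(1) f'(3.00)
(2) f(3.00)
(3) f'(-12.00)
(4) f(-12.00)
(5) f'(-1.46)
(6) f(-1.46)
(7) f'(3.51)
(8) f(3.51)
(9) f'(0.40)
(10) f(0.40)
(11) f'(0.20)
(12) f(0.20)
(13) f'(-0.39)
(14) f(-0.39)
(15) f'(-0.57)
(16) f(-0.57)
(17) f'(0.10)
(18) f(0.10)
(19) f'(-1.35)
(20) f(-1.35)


(1) = 26.00
(2) = 40.00
(3) = -94.00
(4) = 550.00
(5) = -9.68
(6) = 3.61
(7) = 30.08
(8) = 54.30
(9) = 5.20
(10) = -0.56
(11) = 3.60
(12) = -1.44
(13) = -1.12
(14) = -2.17
(15) = -2.56
(16) = -1.84
(17) = 2.80
(18) = -1.76
(19) = -8.80
(20) = 2.59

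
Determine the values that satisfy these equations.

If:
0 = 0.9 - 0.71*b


Then:
b = 1.27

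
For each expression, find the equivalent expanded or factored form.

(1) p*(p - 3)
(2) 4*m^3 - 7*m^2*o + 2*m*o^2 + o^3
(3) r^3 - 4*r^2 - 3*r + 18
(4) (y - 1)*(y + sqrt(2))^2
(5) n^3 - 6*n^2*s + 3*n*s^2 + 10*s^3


(1) = p^2 - 3*p
(2) = (-m + o)^2*(4*m + o)
(3) = (r - 3)^2*(r + 2)
(4) = y^3 - y^2 + 2*sqrt(2)*y^2 - 2*sqrt(2)*y + 2*y - 2
(5) = (n - 5*s)*(n - 2*s)*(n + s)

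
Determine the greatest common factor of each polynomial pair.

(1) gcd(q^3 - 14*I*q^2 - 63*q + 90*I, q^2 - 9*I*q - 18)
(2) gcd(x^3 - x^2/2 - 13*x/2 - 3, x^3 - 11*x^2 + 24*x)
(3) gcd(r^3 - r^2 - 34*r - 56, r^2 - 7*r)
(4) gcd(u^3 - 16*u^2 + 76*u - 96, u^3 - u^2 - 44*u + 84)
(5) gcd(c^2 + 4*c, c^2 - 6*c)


(1) = gcd((q - 6*I)*(q - 5*I)*(q - 3*I), (q - 6*I)*(q - 3*I)) = q^2 - 9*I*q - 18
(2) = x - 3
(3) = r - 7
(4) = u^2 - 8*u + 12
(5) = c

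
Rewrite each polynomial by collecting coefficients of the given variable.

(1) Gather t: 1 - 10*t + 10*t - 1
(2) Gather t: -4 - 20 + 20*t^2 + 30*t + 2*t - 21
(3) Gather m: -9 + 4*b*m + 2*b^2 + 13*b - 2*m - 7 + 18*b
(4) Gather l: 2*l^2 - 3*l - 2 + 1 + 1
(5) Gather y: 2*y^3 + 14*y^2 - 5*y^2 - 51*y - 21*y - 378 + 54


(1) = 0
(2) = 20*t^2 + 32*t - 45
(3) = 2*b^2 + 31*b + m*(4*b - 2) - 16
(4) = 2*l^2 - 3*l
(5) = 2*y^3 + 9*y^2 - 72*y - 324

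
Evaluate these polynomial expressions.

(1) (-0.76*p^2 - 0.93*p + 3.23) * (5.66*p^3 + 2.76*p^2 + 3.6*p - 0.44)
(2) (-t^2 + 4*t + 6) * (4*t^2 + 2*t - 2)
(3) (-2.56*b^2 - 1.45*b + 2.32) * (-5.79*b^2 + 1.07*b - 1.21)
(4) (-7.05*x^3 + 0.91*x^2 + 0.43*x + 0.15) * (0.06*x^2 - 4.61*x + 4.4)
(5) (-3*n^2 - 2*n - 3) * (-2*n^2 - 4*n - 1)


(1) = -4.3016*p^5 - 7.3614*p^4 + 12.979*p^3 + 5.9012*p^2 + 12.0372*p - 1.4212
(2) = -4*t^4 + 14*t^3 + 34*t^2 + 4*t - 12
(3) = 14.8224*b^4 + 5.6563*b^3 - 11.8867*b^2 + 4.2369*b - 2.8072
(4) = -0.423*x^5 + 32.5551*x^4 - 35.1893*x^3 + 2.0307*x^2 + 1.2005*x + 0.66
(5) = 6*n^4 + 16*n^3 + 17*n^2 + 14*n + 3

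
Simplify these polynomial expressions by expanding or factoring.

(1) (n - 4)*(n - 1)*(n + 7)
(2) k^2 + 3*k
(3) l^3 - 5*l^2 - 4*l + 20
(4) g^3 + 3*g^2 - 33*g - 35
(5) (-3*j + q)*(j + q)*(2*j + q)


(1) = n^3 + 2*n^2 - 31*n + 28
(2) = k*(k + 3)
(3) = (l - 5)*(l - 2)*(l + 2)
(4) = (g - 5)*(g + 1)*(g + 7)
(5) = -6*j^3 - 7*j^2*q + q^3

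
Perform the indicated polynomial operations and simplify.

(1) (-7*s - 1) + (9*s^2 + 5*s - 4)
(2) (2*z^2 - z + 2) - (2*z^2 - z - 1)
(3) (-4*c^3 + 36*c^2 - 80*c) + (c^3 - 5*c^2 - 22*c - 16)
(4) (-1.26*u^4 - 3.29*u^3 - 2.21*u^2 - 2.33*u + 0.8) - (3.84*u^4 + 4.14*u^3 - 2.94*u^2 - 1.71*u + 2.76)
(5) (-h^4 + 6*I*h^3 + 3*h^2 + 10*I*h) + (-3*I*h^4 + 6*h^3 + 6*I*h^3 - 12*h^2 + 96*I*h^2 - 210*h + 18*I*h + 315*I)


(1) = 9*s^2 - 2*s - 5
(2) = 3
(3) = -3*c^3 + 31*c^2 - 102*c - 16
(4) = -5.1*u^4 - 7.43*u^3 + 0.73*u^2 - 0.62*u - 1.96
(5) = -h^4 - 3*I*h^4 + 6*h^3 + 12*I*h^3 - 9*h^2 + 96*I*h^2 - 210*h + 28*I*h + 315*I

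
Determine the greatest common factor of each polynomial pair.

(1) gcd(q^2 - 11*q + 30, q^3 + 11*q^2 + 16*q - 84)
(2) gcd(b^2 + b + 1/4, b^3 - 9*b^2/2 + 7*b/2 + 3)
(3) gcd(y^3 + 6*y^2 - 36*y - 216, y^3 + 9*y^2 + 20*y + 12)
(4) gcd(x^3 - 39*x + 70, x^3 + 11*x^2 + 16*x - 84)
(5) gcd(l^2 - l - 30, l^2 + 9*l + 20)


(1) = 1
(2) = gcd((b + 1/2)^2, (b - 3)*(b - 2)*(b + 1/2)) = b + 1/2
(3) = y + 6
(4) = x^2 + 5*x - 14
(5) = gcd((l - 6)*(l + 5), (l + 4)*(l + 5)) = l + 5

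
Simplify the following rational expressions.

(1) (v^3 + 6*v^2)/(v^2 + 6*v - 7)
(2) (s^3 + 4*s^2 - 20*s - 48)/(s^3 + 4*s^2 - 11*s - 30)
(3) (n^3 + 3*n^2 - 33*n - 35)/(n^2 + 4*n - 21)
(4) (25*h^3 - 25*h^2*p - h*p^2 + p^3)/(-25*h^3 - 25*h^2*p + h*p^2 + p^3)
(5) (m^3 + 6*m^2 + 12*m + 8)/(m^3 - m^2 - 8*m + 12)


(1) = (v^3 + 6*v^2)/(v^2 + 6*v - 7)
(2) = (s^2 + 2*s - 24)/(s^2 + 2*s - 15)
(3) = (n^2 - 4*n - 5)/(n - 3)
(4) = (-h + p)/(h + p)
(5) = (m^3 + 6*m^2 + 12*m + 8)/(m^3 - m^2 - 8*m + 12)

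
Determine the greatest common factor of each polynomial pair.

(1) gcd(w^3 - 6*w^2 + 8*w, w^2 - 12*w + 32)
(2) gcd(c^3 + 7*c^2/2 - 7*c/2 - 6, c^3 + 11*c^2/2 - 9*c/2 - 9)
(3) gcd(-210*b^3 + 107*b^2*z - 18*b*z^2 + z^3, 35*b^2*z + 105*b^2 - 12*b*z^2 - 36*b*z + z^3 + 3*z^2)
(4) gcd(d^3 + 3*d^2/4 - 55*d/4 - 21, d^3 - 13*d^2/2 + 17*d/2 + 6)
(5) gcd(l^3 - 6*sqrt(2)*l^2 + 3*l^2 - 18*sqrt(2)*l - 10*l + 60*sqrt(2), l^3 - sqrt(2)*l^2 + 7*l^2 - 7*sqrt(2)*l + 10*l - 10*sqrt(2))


(1) = gcd(w*(w - 4)*(w - 2), (w - 8)*(w - 4)) = w - 4
(2) = gcd((c - 3/2)*(c + 1)*(c + 4), (c - 3/2)*(c + 1)*(c + 6)) = c^2 - c/2 - 3/2
(3) = gcd((-7*b + z)*(-6*b + z)*(-5*b + z), (-7*b + z)*(-5*b + z)*(z + 3)) = 35*b^2 - 12*b*z + z^2
(4) = gcd((d - 4)*(d + 7/4)*(d + 3), (d - 4)*(d - 3)*(d + 1/2)) = d - 4
(5) = l + 5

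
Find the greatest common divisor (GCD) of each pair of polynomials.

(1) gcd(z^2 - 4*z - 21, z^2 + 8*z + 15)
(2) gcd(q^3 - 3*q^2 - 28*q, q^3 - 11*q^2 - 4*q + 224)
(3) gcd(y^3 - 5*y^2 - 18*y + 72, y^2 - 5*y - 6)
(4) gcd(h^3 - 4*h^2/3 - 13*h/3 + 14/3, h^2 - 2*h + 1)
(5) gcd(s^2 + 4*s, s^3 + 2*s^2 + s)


(1) = z + 3
(2) = gcd(q*(q - 7)*(q + 4), (q - 8)*(q - 7)*(q + 4)) = q^2 - 3*q - 28
(3) = gcd((y - 6)*(y - 3)*(y + 4), (y - 6)*(y + 1)) = y - 6
(4) = gcd((h - 7/3)*(h - 1)*(h + 2), (h - 1)^2) = h - 1
(5) = gcd(s*(s + 4), s*(s + 1)^2) = s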